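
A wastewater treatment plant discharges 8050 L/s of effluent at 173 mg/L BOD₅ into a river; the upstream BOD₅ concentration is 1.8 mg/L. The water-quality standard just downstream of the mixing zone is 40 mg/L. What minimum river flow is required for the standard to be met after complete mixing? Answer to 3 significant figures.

Set C_mix = 40: (Q·1.800 + 8050·173.0) / (Q + 8050) = 40
→ Q = 8050·(173.0 − 40)/(40 − 1.800) = 28030 L/s.

28000 L/s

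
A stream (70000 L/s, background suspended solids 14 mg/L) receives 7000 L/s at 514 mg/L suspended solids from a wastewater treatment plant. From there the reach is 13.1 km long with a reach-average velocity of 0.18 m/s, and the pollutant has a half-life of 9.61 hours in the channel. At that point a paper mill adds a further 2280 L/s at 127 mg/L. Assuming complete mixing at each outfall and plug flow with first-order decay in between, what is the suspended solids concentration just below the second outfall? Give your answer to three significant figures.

Conservation of mass: C = (70000·14.00 + 7000·514.0) / 77000 = 4578000/77000 = 59.45 mg/L; combined flow 77000 L/s.
Travel time t = 13.1·1000 / 0.18 = 72780 s = 20.22 h.
Half-life 9.61 h → k = ln 2 / 9.61 = 0.07213 h⁻¹ = 1.731 d⁻¹.
After decay, C = 59.45 × e^(−kt) = 59.45 × 0.2327 = 13.83 mg/L.
At the second outfall, C = (77000·13.83 + 2280·127.0) / (77000 + 2280) = 17.09 mg/L.

17.1 mg/L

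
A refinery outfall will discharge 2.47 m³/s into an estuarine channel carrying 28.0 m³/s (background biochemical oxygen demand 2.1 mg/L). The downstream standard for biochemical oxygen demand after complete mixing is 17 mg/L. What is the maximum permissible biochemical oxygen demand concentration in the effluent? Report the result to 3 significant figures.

At the limit, (Qr·Cr + Qe·Cₑ)/(Qr + Qe) = 17:
Cₑ = (30.47·17 − 28.00·2.100) / 2.470 = 185.9 mg/L.

186 mg/L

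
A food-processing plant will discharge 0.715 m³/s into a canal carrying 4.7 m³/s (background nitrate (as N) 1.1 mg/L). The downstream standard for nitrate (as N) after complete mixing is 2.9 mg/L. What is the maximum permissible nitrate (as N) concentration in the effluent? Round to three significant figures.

At the limit, (Qr·Cr + Qe·Cₑ)/(Qr + Qe) = 2.9:
Cₑ = (5.415·2.9 − 4.700·1.100) / 0.7150 = 14.73 mg/L.

14.7 mg/L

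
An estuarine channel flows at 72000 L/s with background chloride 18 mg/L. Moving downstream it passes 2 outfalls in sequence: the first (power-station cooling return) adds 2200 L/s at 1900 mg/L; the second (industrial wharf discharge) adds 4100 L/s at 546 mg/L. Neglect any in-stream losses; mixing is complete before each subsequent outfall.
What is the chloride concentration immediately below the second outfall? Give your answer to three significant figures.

Below outfall 1: Q → 74200 L/s, C = (72000·18.00 + 2200·1900)/74200 = 73.80 mg/L.
Below outfall 2: Q → 78300 L/s, C = (74200·73.80 + 4100·546.0)/78300 = 98.53 mg/L.

98.5 mg/L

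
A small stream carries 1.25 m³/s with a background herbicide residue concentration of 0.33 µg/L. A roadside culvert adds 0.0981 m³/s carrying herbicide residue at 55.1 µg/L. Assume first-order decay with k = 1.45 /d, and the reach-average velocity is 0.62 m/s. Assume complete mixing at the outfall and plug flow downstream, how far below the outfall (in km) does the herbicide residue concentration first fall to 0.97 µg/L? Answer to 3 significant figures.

55.1 km

Flow-weighted average: C = (1.250·0.3300 + 0.09810·55.10) / 1.348 = 5.818/1.348 = 4.316 µg/L.
Set 4.316·exp(−k·t) = 0.97 → t = ln(4.316/0.97)/k = 88940 s = 24.71 h.
Distance = v·t = 0.62·88940 = 55150 m = 55.15 km.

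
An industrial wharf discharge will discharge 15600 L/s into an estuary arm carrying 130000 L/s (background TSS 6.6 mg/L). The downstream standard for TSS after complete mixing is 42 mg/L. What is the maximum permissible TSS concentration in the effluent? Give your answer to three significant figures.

At the limit, (Qr·Cr + Qe·Cₑ)/(Qr + Qe) = 42:
Cₑ = (145600·42 − 130000·6.600) / 15600 = 337.0 mg/L.

337 mg/L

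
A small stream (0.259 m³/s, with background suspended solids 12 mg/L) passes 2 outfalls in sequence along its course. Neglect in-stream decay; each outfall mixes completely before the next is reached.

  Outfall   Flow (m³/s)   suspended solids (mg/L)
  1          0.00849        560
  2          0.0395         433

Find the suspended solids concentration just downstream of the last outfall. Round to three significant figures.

81.3 mg/L

After outfall 1: Q = 0.2590 + 0.008490 = 0.2675 m³/s; C = (0.2590·12.00 + 0.008490·560.0)/0.2675 = 29.39 mg/L.
After outfall 2: Q = 0.2675 + 0.03950 = 0.3070 m³/s; C = (0.2675·29.39 + 0.03950·433.0)/0.3070 = 81.32 mg/L.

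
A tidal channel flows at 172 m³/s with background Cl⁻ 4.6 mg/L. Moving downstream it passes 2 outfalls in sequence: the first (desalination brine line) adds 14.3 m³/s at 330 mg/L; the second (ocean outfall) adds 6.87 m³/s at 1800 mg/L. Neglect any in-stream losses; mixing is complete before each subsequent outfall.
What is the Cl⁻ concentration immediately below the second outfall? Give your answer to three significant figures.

92.5 mg/L

Below outfall 1: Q → 186.3 m³/s, C = (172.0·4.600 + 14.30·330.0)/186.3 = 29.58 mg/L.
Below outfall 2: Q → 193.2 m³/s, C = (186.3·29.58 + 6.870·1800)/193.2 = 92.54 mg/L.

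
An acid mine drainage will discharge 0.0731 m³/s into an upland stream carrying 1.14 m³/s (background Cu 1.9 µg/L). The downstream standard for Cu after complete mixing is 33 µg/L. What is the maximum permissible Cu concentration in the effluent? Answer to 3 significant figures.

518 µg/L

At the limit, (Qr·Cr + Qe·Cₑ)/(Qr + Qe) = 33:
Cₑ = (1.213·33 − 1.140·1.900) / 0.07310 = 518.0 µg/L.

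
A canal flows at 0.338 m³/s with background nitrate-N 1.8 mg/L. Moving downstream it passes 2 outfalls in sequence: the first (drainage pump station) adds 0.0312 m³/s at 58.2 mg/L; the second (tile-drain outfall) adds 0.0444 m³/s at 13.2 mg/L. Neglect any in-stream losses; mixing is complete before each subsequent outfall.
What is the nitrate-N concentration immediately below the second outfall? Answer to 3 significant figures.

7.28 mg/L

After outfall 1: Q = 0.3380 + 0.03120 = 0.3692 m³/s; C = (0.3380·1.800 + 0.03120·58.20)/0.3692 = 6.566 mg/L.
After outfall 2: Q = 0.3692 + 0.04440 = 0.4136 m³/s; C = (0.3692·6.566 + 0.04440·13.20)/0.4136 = 7.278 mg/L.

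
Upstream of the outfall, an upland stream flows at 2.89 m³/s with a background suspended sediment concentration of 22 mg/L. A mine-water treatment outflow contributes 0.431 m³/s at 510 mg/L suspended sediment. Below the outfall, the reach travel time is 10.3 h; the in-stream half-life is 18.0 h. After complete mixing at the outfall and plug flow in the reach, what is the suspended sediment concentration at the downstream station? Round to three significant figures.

57.4 mg/L

Mass balance: C = (2.890·22.00 + 0.4310·510.0) / 3.321 = 283.4/3.321 = 85.33 mg/L.
Half-life 18.0 h → k = ln 2 / 18.0 = 0.03851 h⁻¹ = 0.9242 d⁻¹.
After decay, C = 85.33 × e^(−kt) = 85.33 × 0.6726 = 57.39 mg/L.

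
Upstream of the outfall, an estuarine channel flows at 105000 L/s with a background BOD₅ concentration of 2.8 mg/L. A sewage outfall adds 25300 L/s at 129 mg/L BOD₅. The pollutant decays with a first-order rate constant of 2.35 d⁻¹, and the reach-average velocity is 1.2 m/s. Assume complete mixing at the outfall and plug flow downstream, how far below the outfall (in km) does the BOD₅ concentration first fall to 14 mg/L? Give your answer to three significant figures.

29.5 km

After mixing, C = (105000·2.800 + 25300·129.0) / 130300 = 3558000/130300 = 27.30 mg/L.
Set 27.30·exp(−k·t) = 14 → t = ln(27.30/14)/k = 24560 s = 6.822 h.
Distance = v·t = 1.2·24560 = 29470 m = 29.47 km.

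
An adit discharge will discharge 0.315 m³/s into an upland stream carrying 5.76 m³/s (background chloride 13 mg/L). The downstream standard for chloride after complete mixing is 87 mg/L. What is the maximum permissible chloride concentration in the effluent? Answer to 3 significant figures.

At the limit, (Qr·Cr + Qe·Cₑ)/(Qr + Qe) = 87:
Cₑ = (6.075·87 − 5.760·13.00) / 0.3150 = 1440 mg/L.

1440 mg/L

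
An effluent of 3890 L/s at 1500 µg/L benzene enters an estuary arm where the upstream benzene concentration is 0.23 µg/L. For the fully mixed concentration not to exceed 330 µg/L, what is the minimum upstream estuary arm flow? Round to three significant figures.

13800 L/s

Set C_mix = 330: (Q·0.2300 + 3890·1500) / (Q + 3890) = 330
→ Q = 3890·(1500 − 330)/(330 − 0.2300) = 13800 L/s.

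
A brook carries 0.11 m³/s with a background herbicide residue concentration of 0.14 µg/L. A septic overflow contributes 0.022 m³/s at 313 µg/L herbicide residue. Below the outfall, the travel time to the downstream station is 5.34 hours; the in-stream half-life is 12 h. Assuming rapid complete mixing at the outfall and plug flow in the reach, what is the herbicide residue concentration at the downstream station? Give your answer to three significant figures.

38.4 µg/L

After mixing, C = (0.1100·0.1400 + 0.02200·313.0) / 0.1320 = 6.901/0.1320 = 52.28 µg/L.
Half-life 12 h → k = ln 2 / 12 = 0.05776 h⁻¹ = 1.386 d⁻¹.
Applying C = C₀e^(−kt): 52.28 × 0.7346 = 38.41 µg/L.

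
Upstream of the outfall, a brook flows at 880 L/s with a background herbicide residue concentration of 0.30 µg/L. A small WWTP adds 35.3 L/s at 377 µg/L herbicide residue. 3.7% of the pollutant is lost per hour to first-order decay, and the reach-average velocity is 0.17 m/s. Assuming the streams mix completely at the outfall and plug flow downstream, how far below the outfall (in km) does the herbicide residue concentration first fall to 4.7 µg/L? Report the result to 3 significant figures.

18.7 km

Conservation of mass: C = (880.0·0.3000 + 35.30·377.0) / 915.3 = 13570/915.3 = 14.83 µg/L.
3.7%/h lost → k = −ln(1 − 0.037) = 0.03770 h⁻¹.
Set 14.83·exp(−k·t) = 4.7 → t = ln(14.83/4.7)/k = 109700 s = 30.47 h.
Distance = v·t = 0.17·109700 = 18650 m = 18.65 km.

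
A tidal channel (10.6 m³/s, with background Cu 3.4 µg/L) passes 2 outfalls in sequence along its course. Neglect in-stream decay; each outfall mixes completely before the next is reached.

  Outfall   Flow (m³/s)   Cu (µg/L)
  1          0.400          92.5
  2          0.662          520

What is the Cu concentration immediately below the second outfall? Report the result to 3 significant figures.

After outfall 1: Q = 10.60 + 0.4000 = 11.00 m³/s; C = (10.60·3.400 + 0.4000·92.50)/11.00 = 6.640 µg/L.
After outfall 2: Q = 11.00 + 0.6620 = 11.66 m³/s; C = (11.00·6.640 + 0.6620·520.0)/11.66 = 35.78 µg/L.

35.8 µg/L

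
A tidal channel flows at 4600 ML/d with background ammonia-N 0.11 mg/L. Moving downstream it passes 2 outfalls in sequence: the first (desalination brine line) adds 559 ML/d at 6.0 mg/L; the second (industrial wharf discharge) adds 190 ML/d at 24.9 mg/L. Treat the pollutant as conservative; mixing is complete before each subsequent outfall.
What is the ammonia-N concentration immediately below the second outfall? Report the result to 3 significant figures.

After outfall 1: Q = 4600 + 559.0 = 5159 ML/d; C = (4600·0.1100 + 559.0·6.000)/5159 = 0.7482 mg/L.
After outfall 2: Q = 5159 + 190.0 = 5349 ML/d; C = (5159·0.7482 + 190.0·24.90)/5349 = 1.606 mg/L.

1.61 mg/L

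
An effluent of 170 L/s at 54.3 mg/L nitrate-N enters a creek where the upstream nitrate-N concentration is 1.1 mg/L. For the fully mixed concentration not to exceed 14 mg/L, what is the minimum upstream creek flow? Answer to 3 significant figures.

531 L/s

Set C_mix = 14: (Q·1.100 + 170.0·54.30) / (Q + 170.0) = 14
→ Q = 170.0·(54.30 − 14)/(14 − 1.100) = 531.1 L/s.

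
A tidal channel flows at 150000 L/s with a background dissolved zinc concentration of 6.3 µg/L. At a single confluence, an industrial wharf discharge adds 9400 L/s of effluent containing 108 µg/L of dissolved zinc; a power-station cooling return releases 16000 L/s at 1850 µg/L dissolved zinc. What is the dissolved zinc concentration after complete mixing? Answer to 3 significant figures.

Mixed concentration C = ΣQC/ΣQ = (150000·6.300 + 9400·108.0 + 16000·1850) / 175400 = 31560000/175400 = 179.9 µg/L.

180 µg/L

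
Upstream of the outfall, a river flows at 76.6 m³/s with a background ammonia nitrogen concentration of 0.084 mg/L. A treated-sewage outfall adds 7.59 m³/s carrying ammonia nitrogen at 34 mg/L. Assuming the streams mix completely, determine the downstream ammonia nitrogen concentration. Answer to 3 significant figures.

3.14 mg/L

Flow-weighted average: C = (76.60·0.08400 + 7.590·34.00) / 84.19 = 264.5/84.19 = 3.142 mg/L.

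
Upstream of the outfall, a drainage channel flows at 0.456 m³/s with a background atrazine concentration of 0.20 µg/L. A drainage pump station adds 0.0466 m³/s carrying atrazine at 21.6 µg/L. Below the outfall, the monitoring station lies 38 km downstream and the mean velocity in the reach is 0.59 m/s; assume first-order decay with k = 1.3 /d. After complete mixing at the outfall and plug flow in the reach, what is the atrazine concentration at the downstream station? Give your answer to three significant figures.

0.829 µg/L

Conservation of mass: C = (0.4560·0.2000 + 0.04660·21.60) / 0.5026 = 1.098/0.5026 = 2.184 µg/L.
Travel time t = 38·1000 / 0.59 = 64410 s = 17.89 h.
Applying C = C₀e^(−kt): 2.184 × 0.3794 = 0.8287 µg/L.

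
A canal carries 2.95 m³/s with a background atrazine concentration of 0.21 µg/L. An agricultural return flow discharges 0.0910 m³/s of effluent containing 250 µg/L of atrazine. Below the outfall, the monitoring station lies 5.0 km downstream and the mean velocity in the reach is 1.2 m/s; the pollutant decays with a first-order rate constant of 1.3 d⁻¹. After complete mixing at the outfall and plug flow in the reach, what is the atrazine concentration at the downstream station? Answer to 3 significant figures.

7.22 µg/L

Flow-weighted average: C = (2.950·0.2100 + 0.09100·250.0) / 3.041 = 23.37/3.041 = 7.685 µg/L.
Travel time t = 5.0·1000 / 1.2 = 4167 s = 1.157 h.
After decay, C = 7.685 × e^(−kt) = 7.685 × 0.9392 = 7.218 µg/L.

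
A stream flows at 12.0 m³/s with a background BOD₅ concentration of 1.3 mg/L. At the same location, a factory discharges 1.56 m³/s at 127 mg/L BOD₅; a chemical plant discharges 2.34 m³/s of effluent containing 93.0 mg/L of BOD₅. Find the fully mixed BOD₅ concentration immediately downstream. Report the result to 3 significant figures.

27.1 mg/L

Mass balance: C = (12.00·1.300 + 1.560·127.0 + 2.340·93.00) / 15.90 = 431.3/15.90 = 27.13 mg/L.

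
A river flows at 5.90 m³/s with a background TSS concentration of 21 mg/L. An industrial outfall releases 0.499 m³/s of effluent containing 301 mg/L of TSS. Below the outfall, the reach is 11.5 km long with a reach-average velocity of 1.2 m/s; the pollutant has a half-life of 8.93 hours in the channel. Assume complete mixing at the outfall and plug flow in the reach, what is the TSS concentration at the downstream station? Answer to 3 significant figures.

34.8 mg/L

Flow-weighted average: C = (5.900·21.00 + 0.4990·301.0) / 6.399 = 274.1/6.399 = 42.83 mg/L.
Travel time t = 11.5·1000 / 1.2 = 9583 s = 2.662 h.
Half-life 8.93 h → k = ln 2 / 8.93 = 0.07762 h⁻¹ = 1.863 d⁻¹.
First-order decay: C = 42.83·exp(−k·t) = 42.83·0.8133 = 34.84 mg/L.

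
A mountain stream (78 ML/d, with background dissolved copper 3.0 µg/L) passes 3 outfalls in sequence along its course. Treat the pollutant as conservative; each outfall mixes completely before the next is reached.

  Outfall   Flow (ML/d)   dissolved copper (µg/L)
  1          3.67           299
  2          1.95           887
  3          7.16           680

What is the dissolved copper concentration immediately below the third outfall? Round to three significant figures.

87.4 µg/L

Outfall 1: combined Q = 81.67 ML/d; C = (78.00·3.000 + 3.670·299.0)/81.67 = 16.30 µg/L.
Outfall 2: combined Q = 83.62 ML/d; C = (81.67·16.30 + 1.950·887.0)/83.62 = 36.61 µg/L.
Outfall 3: combined Q = 90.78 ML/d; C = (83.62·36.61 + 7.160·680.0)/90.78 = 87.35 µg/L.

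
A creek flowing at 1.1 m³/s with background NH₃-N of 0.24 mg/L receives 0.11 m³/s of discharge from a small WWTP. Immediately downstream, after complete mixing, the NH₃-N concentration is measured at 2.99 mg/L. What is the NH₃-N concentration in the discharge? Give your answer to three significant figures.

Mass balance: 1.100·0.2400 + 0.1100·Cₑ = 1.210·2.990
→ Cₑ = (1.210·2.990 − 1.100·0.2400) / 0.1100 = 30.49 mg/L.

30.5 mg/L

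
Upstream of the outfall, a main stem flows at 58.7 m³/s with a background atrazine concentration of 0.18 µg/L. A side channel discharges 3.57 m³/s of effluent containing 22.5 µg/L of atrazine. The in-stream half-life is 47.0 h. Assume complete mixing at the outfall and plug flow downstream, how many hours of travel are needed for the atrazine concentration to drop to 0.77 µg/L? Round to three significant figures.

43.4 h

Flow-weighted average: C = (58.70·0.1800 + 3.570·22.50) / 62.27 = 90.89/62.27 = 1.460 µg/L.
Half-life 47.0 h → k = ln 2 / 47.0 = 0.01475 h⁻¹ = 0.3539 d⁻¹.
1.460·exp(−k·t) = 0.77 → t = ln(1.460/0.77)/k = 156100 s = 43.37 h.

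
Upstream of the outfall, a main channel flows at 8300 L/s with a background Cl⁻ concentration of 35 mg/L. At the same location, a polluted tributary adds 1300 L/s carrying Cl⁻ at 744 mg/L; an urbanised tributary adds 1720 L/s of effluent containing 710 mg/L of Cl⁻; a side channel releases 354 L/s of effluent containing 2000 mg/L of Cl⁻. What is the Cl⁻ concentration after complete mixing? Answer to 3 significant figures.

Flow-weighted average: C = (8300·35.00 + 1300·744.0 + 1720·710.0 + 354.0·2000) / 11670 = 3187000/11670 = 273.0 mg/L.

273 mg/L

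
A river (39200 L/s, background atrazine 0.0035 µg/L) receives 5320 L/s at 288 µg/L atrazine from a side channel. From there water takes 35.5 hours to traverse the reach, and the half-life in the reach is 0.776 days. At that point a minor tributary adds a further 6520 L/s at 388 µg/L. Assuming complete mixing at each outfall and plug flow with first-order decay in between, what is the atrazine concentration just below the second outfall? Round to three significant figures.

Mixed concentration C = ΣQC/ΣQ = (39200·0.003500 + 5320·288.0) / 44520 = 1532000/44520 = 34.42 µg/L; combined flow 44520 L/s.
Half-life 0.776 d → k = ln 2 / 0.776 = 0.8932 d⁻¹.
Applying C = C₀e^(−kt): 34.42 × 0.2668 = 9.183 µg/L.
At the second outfall, C = (44520·9.183 + 6520·388.0) / (44520 + 6520) = 57.57 µg/L.

57.6 µg/L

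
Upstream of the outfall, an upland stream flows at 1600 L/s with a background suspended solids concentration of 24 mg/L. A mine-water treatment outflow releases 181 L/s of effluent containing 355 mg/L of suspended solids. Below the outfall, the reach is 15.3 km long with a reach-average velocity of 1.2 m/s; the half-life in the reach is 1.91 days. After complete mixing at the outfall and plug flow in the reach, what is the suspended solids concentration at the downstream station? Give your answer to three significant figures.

Mixed concentration C = ΣQC/ΣQ = (1600·24.00 + 181.0·355.0) / 1781 = 102700/1781 = 57.64 mg/L.
Travel time t = 15.3·1000 / 1.2 = 12750 s = 3.542 h.
Half-life 1.91 d → k = ln 2 / 1.91 = 0.3629 d⁻¹.
Decay over the reach: 57.64·exp(−kt) = 57.64·0.9479 = 54.63 mg/L.

54.6 mg/L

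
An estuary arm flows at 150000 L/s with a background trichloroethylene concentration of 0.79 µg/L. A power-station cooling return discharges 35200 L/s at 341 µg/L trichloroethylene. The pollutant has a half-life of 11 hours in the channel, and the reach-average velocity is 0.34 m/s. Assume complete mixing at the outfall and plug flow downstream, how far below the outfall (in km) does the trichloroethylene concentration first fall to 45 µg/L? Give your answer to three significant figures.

7.28 km

Flow-weighted average: C = (150000·0.7900 + 35200·341.0) / 185200 = 12120000/185200 = 65.45 µg/L.
Half-life 11 h → k = ln 2 / 11 = 0.06301 h⁻¹ = 1.512 d⁻¹.
Set 65.45·exp(−k·t) = 45 → t = ln(65.45/45)/k = 21400 s = 5.946 h.
Distance = v·t = 0.34·21400 = 7277 m = 7.277 km.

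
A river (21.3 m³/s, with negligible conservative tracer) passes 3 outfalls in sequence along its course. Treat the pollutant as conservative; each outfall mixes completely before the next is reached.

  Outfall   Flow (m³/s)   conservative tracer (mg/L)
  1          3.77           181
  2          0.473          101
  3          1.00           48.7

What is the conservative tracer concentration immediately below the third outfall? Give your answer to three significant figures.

After outfall 1: Q = 21.30 + 3.770 = 25.07 m³/s; C = (21.30·0 + 3.770·181.0)/25.07 = 27.22 mg/L.
After outfall 2: Q = 25.07 + 0.4730 = 25.54 m³/s; C = (25.07·27.22 + 0.4730·101.0)/25.54 = 28.58 mg/L.
After outfall 3: Q = 25.54 + 1.000 = 26.54 m³/s; C = (25.54·28.58 + 1.000·48.70)/26.54 = 29.34 mg/L.

29.3 mg/L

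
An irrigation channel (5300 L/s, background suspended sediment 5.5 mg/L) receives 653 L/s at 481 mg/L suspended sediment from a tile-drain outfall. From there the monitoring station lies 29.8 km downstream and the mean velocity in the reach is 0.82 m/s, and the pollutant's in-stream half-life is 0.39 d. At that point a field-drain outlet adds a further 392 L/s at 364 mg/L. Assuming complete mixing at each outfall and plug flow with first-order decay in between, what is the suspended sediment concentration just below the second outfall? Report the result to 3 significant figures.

48.1 mg/L

Flow-weighted average: C = (5300·5.500 + 653.0·481.0) / 5953 = 343200/5953 = 57.66 mg/L; combined flow 5953 L/s.
Travel time t = 29.8·1000 / 0.82 = 36340 s = 10.09 h.
Half-life 0.39 d → k = ln 2 / 0.39 = 1.777 d⁻¹.
Decay over the reach: 57.66·exp(−kt) = 57.66·0.4735 = 27.30 mg/L.
At the second outfall, C = (5953·27.30 + 392.0·364.0) / (5953 + 392.0) = 48.10 mg/L.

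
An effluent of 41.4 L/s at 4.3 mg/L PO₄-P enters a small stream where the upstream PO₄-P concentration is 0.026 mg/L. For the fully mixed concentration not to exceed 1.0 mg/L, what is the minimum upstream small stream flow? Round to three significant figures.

Set C_mix = 1.0: (Q·0.02600 + 41.40·4.300) / (Q + 41.40) = 1.0
→ Q = 41.40·(4.300 − 1.0)/(1.0 − 0.02600) = 140.3 L/s.

140 L/s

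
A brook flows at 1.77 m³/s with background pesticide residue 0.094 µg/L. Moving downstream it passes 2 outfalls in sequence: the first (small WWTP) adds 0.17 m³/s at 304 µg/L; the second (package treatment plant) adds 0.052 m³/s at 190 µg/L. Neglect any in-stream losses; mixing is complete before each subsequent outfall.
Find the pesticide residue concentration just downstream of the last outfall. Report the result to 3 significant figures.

31.0 µg/L

After outfall 1: Q = 1.770 + 0.1700 = 1.940 m³/s; C = (1.770·0.09400 + 0.1700·304.0)/1.940 = 26.72 µg/L.
After outfall 2: Q = 1.940 + 0.05200 = 1.992 m³/s; C = (1.940·26.72 + 0.05200·190.0)/1.992 = 30.99 µg/L.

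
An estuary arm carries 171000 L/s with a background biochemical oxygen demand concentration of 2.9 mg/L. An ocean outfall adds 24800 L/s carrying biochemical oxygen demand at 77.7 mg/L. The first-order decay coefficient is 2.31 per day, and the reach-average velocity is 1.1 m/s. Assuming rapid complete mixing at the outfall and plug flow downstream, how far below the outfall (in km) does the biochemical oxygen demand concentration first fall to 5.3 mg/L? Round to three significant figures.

34.9 km

Conservation of mass: C = (171000·2.900 + 24800·77.70) / 195800 = 2423000/195800 = 12.37 mg/L.
Set 12.37·exp(−k·t) = 5.3 → t = ln(12.37/5.3)/k = 31710 s = 8.809 h.
Distance = v·t = 1.1·31710 = 34890 m = 34.89 km.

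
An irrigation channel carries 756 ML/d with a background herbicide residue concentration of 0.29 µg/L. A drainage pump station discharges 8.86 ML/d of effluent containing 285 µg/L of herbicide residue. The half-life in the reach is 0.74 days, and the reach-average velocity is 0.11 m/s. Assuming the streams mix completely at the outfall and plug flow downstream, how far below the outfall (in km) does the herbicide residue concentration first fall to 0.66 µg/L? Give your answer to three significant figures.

Conservation of mass: C = (756.0·0.2900 + 8.860·285.0) / 764.9 = 2744/764.9 = 3.588 µg/L.
Half-life 0.74 d → k = ln 2 / 0.74 = 0.9367 d⁻¹.
Set 3.588·exp(−k·t) = 0.66 → t = ln(3.588/0.66)/k = 156200 s = 43.38 h.
Distance = v·t = 0.11·156200 = 17180 m = 17.18 km.

17.2 km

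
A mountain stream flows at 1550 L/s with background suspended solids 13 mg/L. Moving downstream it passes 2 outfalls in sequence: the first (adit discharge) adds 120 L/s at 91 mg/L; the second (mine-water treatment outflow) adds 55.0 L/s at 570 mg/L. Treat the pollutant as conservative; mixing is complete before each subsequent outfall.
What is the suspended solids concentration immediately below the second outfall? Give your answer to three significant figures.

36.2 mg/L

Below outfall 1: Q → 1670 L/s, C = (1550·13.00 + 120.0·91.00)/1670 = 18.60 mg/L.
Below outfall 2: Q → 1725 L/s, C = (1670·18.60 + 55.00·570.0)/1725 = 36.19 mg/L.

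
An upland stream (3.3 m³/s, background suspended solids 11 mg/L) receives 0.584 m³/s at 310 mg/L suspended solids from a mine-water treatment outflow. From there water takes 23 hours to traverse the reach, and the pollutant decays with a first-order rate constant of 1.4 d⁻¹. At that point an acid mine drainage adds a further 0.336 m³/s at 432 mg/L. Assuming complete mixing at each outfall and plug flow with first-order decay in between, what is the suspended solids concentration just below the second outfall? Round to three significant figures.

Flow-weighted average: C = (3.300·11.00 + 0.5840·310.0) / 3.884 = 217.3/3.884 = 55.96 mg/L; combined flow 3.884 m³/s.
Decay over the reach: 55.96·exp(−kt) = 55.96·0.2614 = 14.63 mg/L.
Second outfall: C = (3.884·14.63 + 0.3360·432.0)/4.220 = 47.86 mg/L.

47.9 mg/L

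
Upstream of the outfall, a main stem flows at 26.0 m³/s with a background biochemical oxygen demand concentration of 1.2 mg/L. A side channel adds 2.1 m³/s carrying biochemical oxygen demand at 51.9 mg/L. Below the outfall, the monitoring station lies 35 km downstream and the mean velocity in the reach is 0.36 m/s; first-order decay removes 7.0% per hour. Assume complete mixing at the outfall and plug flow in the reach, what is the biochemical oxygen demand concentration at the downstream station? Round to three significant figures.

After mixing, C = (26.00·1.200 + 2.100·51.90) / 28.10 = 140.2/28.10 = 4.989 mg/L.
Travel time t = 35·1000 / 0.36 = 97220 s = 27.01 h.
7.0%/h lost → k = −ln(1 − 0.07) = 0.07257 h⁻¹.
Decay over the reach: 4.989·exp(−kt) = 4.989·0.1409 = 0.7028 mg/L.

0.703 mg/L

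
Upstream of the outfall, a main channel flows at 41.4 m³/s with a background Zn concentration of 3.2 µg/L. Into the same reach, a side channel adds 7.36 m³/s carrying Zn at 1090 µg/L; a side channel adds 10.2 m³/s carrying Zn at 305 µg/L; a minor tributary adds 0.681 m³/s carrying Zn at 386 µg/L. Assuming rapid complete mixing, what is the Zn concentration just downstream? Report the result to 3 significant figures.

193 µg/L

Flow-weighted average: C = (41.40·3.200 + 7.360·1090 + 10.20·305.0 + 0.6810·386.0) / 59.64 = 11530/59.64 = 193.3 µg/L.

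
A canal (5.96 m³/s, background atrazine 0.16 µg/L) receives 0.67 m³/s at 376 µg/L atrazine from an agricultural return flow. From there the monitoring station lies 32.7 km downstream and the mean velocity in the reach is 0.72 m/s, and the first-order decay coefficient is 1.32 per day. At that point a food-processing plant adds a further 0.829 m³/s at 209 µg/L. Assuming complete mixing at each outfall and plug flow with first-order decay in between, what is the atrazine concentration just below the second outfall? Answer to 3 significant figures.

Mass balance: C = (5.960·0.1600 + 0.6700·376.0) / 6.630 = 252.9/6.630 = 38.14 µg/L; combined flow 6.630 m³/s.
Travel time t = 32.7·1000 / 0.72 = 45420 s = 12.62 h.
Decay over the reach: 38.14·exp(−kt) = 38.14·0.4996 = 19.06 µg/L.
Second outfall: C = (6.630·19.06 + 0.8290·209.0)/7.459 = 40.17 µg/L.

40.2 µg/L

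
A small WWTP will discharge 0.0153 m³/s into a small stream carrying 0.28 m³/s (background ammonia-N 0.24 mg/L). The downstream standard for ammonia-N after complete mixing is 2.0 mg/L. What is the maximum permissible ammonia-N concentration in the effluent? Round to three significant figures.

34.2 mg/L

At the limit, (Qr·Cr + Qe·Cₑ)/(Qr + Qe) = 2.0:
Cₑ = (0.2953·2.0 − 0.2800·0.2400) / 0.01530 = 34.21 mg/L.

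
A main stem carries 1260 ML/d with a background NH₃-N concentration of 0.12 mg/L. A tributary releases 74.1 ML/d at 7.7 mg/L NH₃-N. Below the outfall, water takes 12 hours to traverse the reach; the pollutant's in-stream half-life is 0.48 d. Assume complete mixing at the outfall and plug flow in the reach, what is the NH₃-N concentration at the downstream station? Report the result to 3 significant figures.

After mixing, C = (1260·0.1200 + 74.10·7.700) / 1334 = 721.8/1334 = 0.5410 mg/L.
Half-life 0.48 d → k = ln 2 / 0.48 = 1.444 d⁻¹.
Decay over the reach: 0.5410·exp(−kt) = 0.5410·0.4858 = 0.2628 mg/L.

0.263 mg/L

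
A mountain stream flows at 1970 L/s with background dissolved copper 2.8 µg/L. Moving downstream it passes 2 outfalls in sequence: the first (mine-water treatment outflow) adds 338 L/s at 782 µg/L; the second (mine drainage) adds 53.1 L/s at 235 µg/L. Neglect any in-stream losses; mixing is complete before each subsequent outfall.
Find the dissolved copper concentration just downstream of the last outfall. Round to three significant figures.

120 µg/L

Outfall 1: combined Q = 2308 L/s; C = (1970·2.800 + 338.0·782.0)/2308 = 116.9 µg/L.
Outfall 2: combined Q = 2361 L/s; C = (2308·116.9 + 53.10·235.0)/2361 = 119.6 µg/L.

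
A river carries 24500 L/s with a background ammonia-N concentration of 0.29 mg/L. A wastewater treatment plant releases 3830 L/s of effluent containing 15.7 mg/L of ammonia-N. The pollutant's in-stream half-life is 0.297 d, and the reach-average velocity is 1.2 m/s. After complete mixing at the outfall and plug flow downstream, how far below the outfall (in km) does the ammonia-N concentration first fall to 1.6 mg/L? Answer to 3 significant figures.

After mixing, C = (24500·0.2900 + 3830·15.70) / 28330 = 67240/28330 = 2.373 mg/L.
Half-life 0.297 d → k = ln 2 / 0.297 = 2.334 d⁻¹.
Set 2.373·exp(−k·t) = 1.6 → t = ln(2.373/1.6)/k = 14600 s = 4.055 h.
Distance = v·t = 1.2·14600 = 17520 m = 17.52 km.

17.5 km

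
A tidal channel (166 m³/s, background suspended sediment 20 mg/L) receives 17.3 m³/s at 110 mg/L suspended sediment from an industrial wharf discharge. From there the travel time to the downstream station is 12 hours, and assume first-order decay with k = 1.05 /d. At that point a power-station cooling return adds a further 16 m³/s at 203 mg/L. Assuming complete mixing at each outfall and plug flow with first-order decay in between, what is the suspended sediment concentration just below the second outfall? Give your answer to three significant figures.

31.8 mg/L

Mixed concentration C = ΣQC/ΣQ = (166.0·20.00 + 17.30·110.0) / 183.3 = 5223/183.3 = 28.49 mg/L; combined flow 183.3 m³/s.
First-order decay: C = 28.49·exp(−k·t) = 28.49·0.5916 = 16.86 mg/L.
Second outfall: C = (183.3·16.86 + 16.00·203.0)/199.3 = 31.80 mg/L.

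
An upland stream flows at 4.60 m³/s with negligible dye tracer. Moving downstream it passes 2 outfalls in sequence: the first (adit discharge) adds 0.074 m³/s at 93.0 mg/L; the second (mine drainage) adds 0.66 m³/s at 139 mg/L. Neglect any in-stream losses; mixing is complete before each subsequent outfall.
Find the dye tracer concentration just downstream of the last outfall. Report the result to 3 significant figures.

Below outfall 1: Q → 4.674 m³/s, C = (4.600·0 + 0.07400·93.00)/4.674 = 1.472 mg/L.
Below outfall 2: Q → 5.334 m³/s, C = (4.674·1.472 + 0.6600·139.0)/5.334 = 18.49 mg/L.

18.5 mg/L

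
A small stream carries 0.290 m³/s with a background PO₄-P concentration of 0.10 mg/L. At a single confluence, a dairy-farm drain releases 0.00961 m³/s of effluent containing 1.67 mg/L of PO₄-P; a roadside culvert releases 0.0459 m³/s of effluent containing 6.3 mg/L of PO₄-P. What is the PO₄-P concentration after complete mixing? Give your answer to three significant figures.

Mass balance: C = (0.2900·0.1000 + 0.009610·1.670 + 0.04590·6.300) / 0.3455 = 0.3342/0.3455 = 0.9673 mg/L.

0.967 mg/L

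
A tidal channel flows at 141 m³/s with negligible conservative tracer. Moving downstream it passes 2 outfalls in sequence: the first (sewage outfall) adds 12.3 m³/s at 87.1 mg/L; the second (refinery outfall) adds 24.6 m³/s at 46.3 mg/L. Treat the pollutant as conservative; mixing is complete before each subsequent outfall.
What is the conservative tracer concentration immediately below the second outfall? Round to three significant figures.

12.4 mg/L

After outfall 1: Q = 141.0 + 12.30 = 153.3 m³/s; C = (141.0·0 + 12.30·87.10)/153.3 = 6.988 mg/L.
After outfall 2: Q = 153.3 + 24.60 = 177.9 m³/s; C = (153.3·6.988 + 24.60·46.30)/177.9 = 12.42 mg/L.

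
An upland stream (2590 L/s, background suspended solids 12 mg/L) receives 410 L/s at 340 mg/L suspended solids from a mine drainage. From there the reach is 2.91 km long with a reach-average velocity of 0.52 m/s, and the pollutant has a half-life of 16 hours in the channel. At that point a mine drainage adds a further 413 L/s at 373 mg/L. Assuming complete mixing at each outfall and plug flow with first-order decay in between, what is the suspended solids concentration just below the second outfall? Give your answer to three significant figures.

Mass balance: C = (2590·12.00 + 410.0·340.0) / 3000 = 170500/3000 = 56.83 mg/L; combined flow 3000 L/s.
Travel time t = 2.91·1000 / 0.52 = 5596 s = 1.554 h.
Half-life 16 h → k = ln 2 / 16 = 0.04332 h⁻¹ = 1.040 d⁻¹.
First-order decay: C = 56.83·exp(−k·t) = 56.83·0.9349 = 53.13 mg/L.
At the second outfall, C = (3000·53.13 + 413.0·373.0) / (3000 + 413.0) = 91.83 mg/L.

91.8 mg/L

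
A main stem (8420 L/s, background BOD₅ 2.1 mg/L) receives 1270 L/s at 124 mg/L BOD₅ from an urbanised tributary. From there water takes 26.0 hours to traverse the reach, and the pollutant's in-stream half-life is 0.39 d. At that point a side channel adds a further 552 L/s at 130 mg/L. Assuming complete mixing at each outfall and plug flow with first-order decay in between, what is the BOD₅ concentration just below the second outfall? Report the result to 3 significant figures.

9.50 mg/L

Mass balance: C = (8420·2.100 + 1270·124.0) / 9690 = 175200/9690 = 18.08 mg/L; combined flow 9690 L/s.
Half-life 0.39 d → k = ln 2 / 0.39 = 1.777 d⁻¹.
First-order decay: C = 18.08·exp(−k·t) = 18.08·0.1458 = 2.636 mg/L.
At the second outfall, C = (9690·2.636 + 552.0·130.0) / (9690 + 552.0) = 9.500 mg/L.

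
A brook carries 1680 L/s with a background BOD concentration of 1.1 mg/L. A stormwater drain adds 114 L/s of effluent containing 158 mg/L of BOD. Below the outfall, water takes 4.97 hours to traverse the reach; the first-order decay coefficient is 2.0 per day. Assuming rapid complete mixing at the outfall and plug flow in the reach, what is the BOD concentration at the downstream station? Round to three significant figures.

Flow-weighted average: C = (1680·1.100 + 114.0·158.0) / 1794 = 19860/1794 = 11.07 mg/L.
First-order decay: C = 11.07·exp(−k·t) = 11.07·0.6609 = 7.316 mg/L.

7.32 mg/L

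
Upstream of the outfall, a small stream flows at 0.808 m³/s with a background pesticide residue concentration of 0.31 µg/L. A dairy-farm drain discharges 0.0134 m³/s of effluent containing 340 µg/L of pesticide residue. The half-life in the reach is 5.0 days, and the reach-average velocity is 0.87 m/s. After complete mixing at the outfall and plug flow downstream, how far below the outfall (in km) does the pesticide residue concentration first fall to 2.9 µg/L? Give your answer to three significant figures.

Flow-weighted average: C = (0.8080·0.3100 + 0.01340·340.0) / 0.8214 = 4.806/0.8214 = 5.852 µg/L.
Half-life 5.0 d → k = ln 2 / 5.0 = 0.1386 d⁻¹.
Set 5.852·exp(−k·t) = 2.9 → t = ln(5.852/2.9)/k = 437500 s = 121.5 h.
Distance = v·t = 0.87·437500 = 380600 m = 380.6 km.

381 km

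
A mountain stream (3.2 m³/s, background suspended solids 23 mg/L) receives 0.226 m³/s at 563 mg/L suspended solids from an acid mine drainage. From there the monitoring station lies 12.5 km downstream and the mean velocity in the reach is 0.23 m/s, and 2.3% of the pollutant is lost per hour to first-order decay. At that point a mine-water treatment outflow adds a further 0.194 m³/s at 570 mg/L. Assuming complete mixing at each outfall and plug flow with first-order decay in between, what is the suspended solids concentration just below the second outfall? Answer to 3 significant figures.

69.6 mg/L

Mixed concentration C = ΣQC/ΣQ = (3.200·23.00 + 0.2260·563.0) / 3.426 = 200.8/3.426 = 58.62 mg/L; combined flow 3.426 m³/s.
Travel time t = 12.5·1000 / 0.23 = 54350 s = 15.10 h.
2.3%/h lost → k = −ln(1 − 0.023) = 0.02327 h⁻¹.
Decay over the reach: 58.62·exp(−kt) = 58.62·0.7038 = 41.26 mg/L.
Second outfall: C = (3.426·41.26 + 0.1940·570.0)/3.620 = 69.59 mg/L.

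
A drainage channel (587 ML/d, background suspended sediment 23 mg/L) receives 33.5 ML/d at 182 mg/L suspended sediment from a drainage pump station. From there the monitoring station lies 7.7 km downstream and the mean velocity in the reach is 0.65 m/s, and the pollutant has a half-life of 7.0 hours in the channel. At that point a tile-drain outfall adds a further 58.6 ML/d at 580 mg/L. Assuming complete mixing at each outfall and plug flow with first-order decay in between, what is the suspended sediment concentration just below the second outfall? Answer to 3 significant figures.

Mixed concentration C = ΣQC/ΣQ = (587.0·23.00 + 33.50·182.0) / 620.5 = 19600/620.5 = 31.58 mg/L; combined flow 620.5 ML/d.
Travel time t = 7.7·1000 / 0.65 = 11850 s = 3.291 h.
Half-life 7.0 h → k = ln 2 / 7.0 = 0.09902 h⁻¹ = 2.377 d⁻¹.
First-order decay: C = 31.58·exp(−k·t) = 31.58·0.7219 = 22.80 mg/L.
Second outfall: C = (620.5·22.80 + 58.60·580.0)/679.1 = 70.88 mg/L.

70.9 mg/L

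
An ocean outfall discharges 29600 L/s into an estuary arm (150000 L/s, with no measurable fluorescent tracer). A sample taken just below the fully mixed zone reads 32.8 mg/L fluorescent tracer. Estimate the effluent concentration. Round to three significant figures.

199 mg/L

Mass balance: 150000·0 + 29600·Cₑ = 179600·32.80
→ Cₑ = (179600·32.80 − 150000·0) / 29600 = 199.0 mg/L.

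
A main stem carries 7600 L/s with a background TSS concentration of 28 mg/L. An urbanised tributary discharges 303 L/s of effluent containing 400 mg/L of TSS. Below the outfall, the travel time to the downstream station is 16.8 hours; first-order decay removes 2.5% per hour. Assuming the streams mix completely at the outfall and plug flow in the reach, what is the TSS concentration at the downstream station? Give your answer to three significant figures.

27.6 mg/L

Mass balance: C = (7600·28.00 + 303.0·400.0) / 7903 = 334000/7903 = 42.26 mg/L.
2.5%/h lost → k = −ln(1 − 0.025) = 0.02532 h⁻¹.
After decay, C = 42.26 × e^(−kt) = 42.26 × 0.6535 = 27.62 mg/L.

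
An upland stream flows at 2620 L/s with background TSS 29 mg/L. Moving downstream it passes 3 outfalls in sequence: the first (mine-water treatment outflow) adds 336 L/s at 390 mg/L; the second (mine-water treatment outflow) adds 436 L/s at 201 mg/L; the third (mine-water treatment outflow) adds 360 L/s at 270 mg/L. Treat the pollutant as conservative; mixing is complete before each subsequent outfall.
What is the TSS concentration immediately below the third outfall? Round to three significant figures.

104 mg/L

Below outfall 1: Q → 2956 L/s, C = (2620·29.00 + 336.0·390.0)/2956 = 70.03 mg/L.
Below outfall 2: Q → 3392 L/s, C = (2956·70.03 + 436.0·201.0)/3392 = 86.87 mg/L.
Below outfall 3: Q → 3752 L/s, C = (3392·86.87 + 360.0·270.0)/3752 = 104.4 mg/L.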